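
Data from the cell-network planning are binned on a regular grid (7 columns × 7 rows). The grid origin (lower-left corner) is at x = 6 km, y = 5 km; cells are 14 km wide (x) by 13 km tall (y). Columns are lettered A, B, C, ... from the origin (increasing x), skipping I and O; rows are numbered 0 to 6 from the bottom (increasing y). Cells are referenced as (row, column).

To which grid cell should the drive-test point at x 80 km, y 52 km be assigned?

Column index: ⌊(80 − 6) / 14⌋ = ⌊5.286⌋ = 5 → column F
Row offset from origin: ⌊(52 − 5) / 13⌋ = ⌊3.615⌋ = 3 → row 3

(3, F)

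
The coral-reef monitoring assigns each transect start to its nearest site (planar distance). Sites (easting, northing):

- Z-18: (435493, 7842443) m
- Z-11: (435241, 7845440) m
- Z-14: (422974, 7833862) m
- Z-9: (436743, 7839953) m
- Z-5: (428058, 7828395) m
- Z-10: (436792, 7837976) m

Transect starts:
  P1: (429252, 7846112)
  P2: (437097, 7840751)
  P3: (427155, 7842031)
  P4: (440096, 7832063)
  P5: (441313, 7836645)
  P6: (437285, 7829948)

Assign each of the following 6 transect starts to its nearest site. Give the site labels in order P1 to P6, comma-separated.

Z-11, Z-9, Z-18, Z-10, Z-10, Z-10

P1 → Z-11 (d²=36319705.00)
P2 → Z-9 (d²=762120.00)
P3 → Z-18 (d²=69691988.00)
P4 → Z-10 (d²=45879985.00)
P5 → Z-10 (d²=22211002.00)
P6 → Z-10 (d²=64691833.00)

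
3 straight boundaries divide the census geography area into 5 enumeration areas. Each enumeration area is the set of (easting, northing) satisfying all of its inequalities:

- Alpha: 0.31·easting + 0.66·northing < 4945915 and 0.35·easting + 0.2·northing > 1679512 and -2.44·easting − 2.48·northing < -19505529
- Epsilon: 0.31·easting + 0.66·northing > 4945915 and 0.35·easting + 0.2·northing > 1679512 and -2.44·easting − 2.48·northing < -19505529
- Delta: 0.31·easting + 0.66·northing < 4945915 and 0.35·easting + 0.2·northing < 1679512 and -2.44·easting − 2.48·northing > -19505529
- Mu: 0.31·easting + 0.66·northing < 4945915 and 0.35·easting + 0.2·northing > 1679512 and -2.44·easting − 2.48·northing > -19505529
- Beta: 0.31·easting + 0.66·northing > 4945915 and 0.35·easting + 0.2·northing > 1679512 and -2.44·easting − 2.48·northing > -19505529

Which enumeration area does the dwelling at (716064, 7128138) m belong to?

Delta

0.31·716064 + 0.66·7128138 = 4926550.920, which is < 4945915
0.35·716064 + 0.2·7128138 = 1676250.000, which is < 1679512
-2.44·716064 − 2.48·7128138 = -19424978.400, which is > -19505529
This sign pattern matches Delta.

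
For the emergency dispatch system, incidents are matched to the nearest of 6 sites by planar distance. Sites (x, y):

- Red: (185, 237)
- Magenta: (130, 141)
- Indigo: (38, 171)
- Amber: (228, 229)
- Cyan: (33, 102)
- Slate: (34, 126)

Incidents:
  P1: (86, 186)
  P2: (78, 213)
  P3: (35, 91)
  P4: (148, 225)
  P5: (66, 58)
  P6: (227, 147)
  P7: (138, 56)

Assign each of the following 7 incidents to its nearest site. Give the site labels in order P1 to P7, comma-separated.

Indigo, Indigo, Cyan, Red, Cyan, Amber, Magenta

P1 → Indigo (d²=2529.00)
P2 → Indigo (d²=3364.00)
P3 → Cyan (d²=125.00)
P4 → Red (d²=1513.00)
P5 → Cyan (d²=3025.00)
P6 → Amber (d²=6725.00)
P7 → Magenta (d²=7289.00)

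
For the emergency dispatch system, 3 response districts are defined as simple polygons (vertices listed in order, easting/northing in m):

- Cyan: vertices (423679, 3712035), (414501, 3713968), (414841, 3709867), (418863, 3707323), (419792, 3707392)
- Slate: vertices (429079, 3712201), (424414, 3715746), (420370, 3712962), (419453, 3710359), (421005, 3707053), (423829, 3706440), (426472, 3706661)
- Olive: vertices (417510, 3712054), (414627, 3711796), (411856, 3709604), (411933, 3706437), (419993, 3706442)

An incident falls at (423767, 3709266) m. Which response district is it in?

Cast a ray rightward from (423767, 3709266). For each polygon, the edges (by vertex number in listed order) whose endpoints lie on opposite sides of northing = 3709266, where each meets that height, and whether that is right or left of the point:
Cyan: 3–4 at easting≈415791.2 (left), 5–1 at easting≈421360.9 (left) → 0 crossings.
Slate: 4–5 at easting≈419966.1 (left), 7–1 at easting≈427697.9 (right) → 1 crossing.
Olive: 3–4 at easting≈411864.2 (left), 5–1 at easting≈418743.5 (left) → 0 crossings.
Only Slate has an odd count, so the point is inside Slate.

Slate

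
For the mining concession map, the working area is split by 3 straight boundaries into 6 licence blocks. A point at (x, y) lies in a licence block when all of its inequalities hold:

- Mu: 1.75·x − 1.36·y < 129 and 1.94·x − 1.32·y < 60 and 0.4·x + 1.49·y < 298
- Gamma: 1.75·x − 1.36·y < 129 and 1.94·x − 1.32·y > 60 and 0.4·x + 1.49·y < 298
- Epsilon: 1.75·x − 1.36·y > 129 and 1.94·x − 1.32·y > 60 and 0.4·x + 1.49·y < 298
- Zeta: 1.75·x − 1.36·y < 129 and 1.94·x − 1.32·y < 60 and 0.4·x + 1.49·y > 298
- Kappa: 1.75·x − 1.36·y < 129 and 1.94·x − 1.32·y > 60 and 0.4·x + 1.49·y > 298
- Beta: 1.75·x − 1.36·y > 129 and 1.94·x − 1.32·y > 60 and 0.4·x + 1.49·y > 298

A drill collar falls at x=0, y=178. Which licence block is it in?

1.75·0 − 1.36·178 = -242.080, which is < 129
1.94·0 − 1.32·178 = -234.960, which is < 60
0.4·0 + 1.49·178 = 265.220, which is < 298
This sign pattern matches Mu.

Mu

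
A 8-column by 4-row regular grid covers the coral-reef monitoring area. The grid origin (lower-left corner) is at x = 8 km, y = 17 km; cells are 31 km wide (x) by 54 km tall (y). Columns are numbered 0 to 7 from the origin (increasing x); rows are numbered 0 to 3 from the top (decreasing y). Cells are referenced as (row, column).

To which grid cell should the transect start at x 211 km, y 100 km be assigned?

Column index: ⌊(211 − 8) / 31⌋ = ⌊6.548⌋ = 6
Row offset from origin: ⌊(100 − 17) / 54⌋ = ⌊1.537⌋ = 1 → row 2 (counted from top)

(2, 6)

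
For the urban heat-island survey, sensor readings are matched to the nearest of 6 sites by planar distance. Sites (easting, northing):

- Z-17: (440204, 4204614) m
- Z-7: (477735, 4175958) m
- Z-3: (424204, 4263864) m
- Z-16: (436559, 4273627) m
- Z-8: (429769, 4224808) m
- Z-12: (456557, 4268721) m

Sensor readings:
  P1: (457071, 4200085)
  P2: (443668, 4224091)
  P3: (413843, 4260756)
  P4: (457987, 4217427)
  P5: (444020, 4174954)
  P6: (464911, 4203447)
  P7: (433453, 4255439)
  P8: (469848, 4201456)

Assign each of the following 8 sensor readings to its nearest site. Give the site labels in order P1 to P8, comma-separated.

Z-17, Z-8, Z-3, Z-17, Z-17, Z-17, Z-3, Z-7

P1 → Z-17 (d²=305007530.00)
P2 → Z-8 (d²=193696290.00)
P3 → Z-3 (d²=117009985.00)
P4 → Z-17 (d²=480408058.00)
P5 → Z-17 (d²=894277456.00)
P6 → Z-17 (d²=611797738.00)
P7 → Z-3 (d²=156524626.00)
P8 → Z-7 (d²=712352773.00)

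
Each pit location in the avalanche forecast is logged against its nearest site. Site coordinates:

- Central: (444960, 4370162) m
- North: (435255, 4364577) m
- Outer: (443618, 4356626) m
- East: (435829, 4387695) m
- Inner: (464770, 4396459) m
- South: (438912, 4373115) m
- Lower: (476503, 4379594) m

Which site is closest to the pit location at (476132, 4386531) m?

Lower

Squared distances to each site:
Central: 1239637745.000; North: 2152907245.000; Outer: 1951469221.000; East: 1625686705.000; Inner: 227660228.000; South: 1565317456.000; Lower: 48259610.000.
Minimum at Lower.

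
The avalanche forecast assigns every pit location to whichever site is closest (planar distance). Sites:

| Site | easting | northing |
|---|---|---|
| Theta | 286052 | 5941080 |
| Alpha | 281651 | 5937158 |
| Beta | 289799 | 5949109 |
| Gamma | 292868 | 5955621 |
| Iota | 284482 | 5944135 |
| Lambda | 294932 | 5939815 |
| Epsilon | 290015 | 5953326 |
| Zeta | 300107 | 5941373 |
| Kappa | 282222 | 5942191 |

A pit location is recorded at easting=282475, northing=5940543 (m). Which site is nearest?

Kappa

Squared distances to each site:
Theta: 13083298.000; Alpha: 12137201.000; Beta: 127017332.000; Gamma: 335360533.000; Iota: 16930513.000; Lambda: 155706833.000; Epsilon: 220256689.000; Zeta: 311576324.000; Kappa: 2779913.000.
Minimum at Kappa.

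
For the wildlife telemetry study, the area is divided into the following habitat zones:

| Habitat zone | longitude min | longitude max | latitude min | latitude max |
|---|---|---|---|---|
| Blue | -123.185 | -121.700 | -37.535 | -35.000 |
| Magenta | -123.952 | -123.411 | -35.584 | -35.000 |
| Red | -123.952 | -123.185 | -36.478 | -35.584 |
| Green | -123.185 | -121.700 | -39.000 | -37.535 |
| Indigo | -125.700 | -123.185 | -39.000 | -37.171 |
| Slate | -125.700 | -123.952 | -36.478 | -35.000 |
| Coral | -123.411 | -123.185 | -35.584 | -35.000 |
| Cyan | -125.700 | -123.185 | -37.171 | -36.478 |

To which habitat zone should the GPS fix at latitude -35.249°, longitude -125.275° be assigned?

Slate

The point has longitude = -125.275 and latitude = -35.249.
Only Slate satisfies -125.700 ≤ longitude ≤ -123.952 and -36.478 ≤ latitude ≤ -35.000.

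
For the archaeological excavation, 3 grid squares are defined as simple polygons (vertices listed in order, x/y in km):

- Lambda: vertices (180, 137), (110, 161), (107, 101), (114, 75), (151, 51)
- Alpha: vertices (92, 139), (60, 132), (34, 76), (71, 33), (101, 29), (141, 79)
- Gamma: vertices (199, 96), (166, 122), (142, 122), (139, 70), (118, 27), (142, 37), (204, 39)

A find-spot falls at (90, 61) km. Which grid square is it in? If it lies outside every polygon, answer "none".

Cast a ray rightward from (90, 61). For each polygon, the edges (by vertex number in listed order) whose endpoints lie on opposite sides of y = 61, where each meets that height, and whether that is right or left of the point:
Lambda: 4–5 at x≈135.6 (right), 5–1 at x≈154.4 (right) → 2 crossings.
Alpha: 3–4 at x≈46.9 (left), 5–6 at x≈126.6 (right) → 1 crossing.
Gamma: 4–5 at x≈134.6 (right), 7–1 at x≈202.1 (right) → 2 crossings.
Only Alpha has an odd count, so the point is inside Alpha.

Alpha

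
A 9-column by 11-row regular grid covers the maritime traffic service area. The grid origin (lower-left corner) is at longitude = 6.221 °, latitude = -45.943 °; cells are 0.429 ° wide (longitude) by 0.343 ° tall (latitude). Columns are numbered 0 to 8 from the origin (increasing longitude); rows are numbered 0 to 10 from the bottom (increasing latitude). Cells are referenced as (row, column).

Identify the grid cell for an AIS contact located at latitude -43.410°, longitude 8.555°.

Column index: ⌊(8.555 − 6.221) / 0.429⌋ = ⌊5.441⌋ = 5
Row offset from origin: ⌊(-43.410 − -45.943) / 0.343⌋ = ⌊7.385⌋ = 7 → row 7

(7, 5)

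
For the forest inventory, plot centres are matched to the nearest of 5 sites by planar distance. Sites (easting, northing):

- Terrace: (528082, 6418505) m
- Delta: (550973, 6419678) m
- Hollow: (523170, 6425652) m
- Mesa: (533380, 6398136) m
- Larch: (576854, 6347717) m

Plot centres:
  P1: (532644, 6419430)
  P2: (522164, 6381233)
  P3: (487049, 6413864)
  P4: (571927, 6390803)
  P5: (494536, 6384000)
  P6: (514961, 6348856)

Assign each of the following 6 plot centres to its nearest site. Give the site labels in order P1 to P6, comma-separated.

Terrace, Mesa, Hollow, Delta, Mesa, Mesa

P1 → Terrace (d²=21667469.00)
P2 → Mesa (d²=411510065.00)
P3 → Hollow (d²=1443683585.00)
P4 → Delta (d²=1272835741.00)
P5 → Mesa (d²=1708682832.00)
P6 → Mesa (d²=2767777961.00)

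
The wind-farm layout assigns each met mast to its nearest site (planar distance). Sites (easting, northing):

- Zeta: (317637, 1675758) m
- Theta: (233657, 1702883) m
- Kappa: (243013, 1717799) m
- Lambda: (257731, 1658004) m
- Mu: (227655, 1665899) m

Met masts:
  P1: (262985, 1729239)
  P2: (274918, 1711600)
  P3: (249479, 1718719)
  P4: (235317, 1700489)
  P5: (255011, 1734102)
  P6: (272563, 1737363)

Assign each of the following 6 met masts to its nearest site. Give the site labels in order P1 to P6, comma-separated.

Kappa, Kappa, Kappa, Theta, Kappa, Kappa

P1 → Kappa (d²=529754384.00)
P2 → Kappa (d²=1056356626.00)
P3 → Kappa (d²=42655556.00)
P4 → Theta (d²=8486836.00)
P5 → Kappa (d²=409739813.00)
P6 → Kappa (d²=1255952596.00)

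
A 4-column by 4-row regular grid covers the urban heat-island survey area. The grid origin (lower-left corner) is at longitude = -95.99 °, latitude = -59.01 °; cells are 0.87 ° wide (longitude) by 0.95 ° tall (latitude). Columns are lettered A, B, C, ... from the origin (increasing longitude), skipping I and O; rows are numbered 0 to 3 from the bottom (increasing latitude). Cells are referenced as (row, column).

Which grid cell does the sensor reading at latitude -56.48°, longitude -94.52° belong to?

Column index: ⌊(-94.52 − -95.99) / 0.87⌋ = ⌊1.690⌋ = 1 → column B
Row offset from origin: ⌊(-56.48 − -59.01) / 0.95⌋ = ⌊2.663⌋ = 2 → row 2

(2, B)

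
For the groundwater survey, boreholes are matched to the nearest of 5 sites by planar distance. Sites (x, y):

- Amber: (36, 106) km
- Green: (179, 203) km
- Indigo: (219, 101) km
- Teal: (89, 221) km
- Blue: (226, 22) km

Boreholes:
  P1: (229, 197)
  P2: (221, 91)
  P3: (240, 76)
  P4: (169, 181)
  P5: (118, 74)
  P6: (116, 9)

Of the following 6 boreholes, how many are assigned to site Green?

P1 → Green
P2 → Indigo
P3 → Indigo
P4 → Green
P5 → Amber
P6 → Blue
2 of the 6 go to Green.

2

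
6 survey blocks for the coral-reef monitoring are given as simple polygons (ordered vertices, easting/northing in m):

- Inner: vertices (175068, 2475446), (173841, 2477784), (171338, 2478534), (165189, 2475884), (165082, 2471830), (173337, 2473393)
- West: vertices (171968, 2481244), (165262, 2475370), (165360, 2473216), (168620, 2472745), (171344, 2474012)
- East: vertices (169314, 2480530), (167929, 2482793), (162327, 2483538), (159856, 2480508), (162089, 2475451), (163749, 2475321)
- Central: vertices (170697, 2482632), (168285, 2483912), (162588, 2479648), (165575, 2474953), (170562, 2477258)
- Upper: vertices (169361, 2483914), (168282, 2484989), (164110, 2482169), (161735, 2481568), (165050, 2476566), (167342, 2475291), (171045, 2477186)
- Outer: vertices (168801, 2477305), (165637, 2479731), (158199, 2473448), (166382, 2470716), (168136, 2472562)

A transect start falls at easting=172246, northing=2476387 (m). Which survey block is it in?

Cast a ray rightward from (172246, 2476387). For each polygon, the edges (by vertex number in listed order) whose endpoints lie on opposite sides of northing = 2476387, where each meets that height, and whether that is right or left of the point:
Inner: 1–2 at easting≈174574.2 (right), 3–4 at easting≈166356.1 (left) → 1 crossing.
West: 1–2 at easting≈166423.0 (left), 5–1 at easting≈171548.9 (left) → 0 crossings.
East: 4–5 at easting≈161675.7 (left), 6–1 at easting≈164887.9 (left) → 0 crossings.
Central: 3–4 at easting≈164662.7 (left), 4–5 at easting≈168677.5 (left) → 0 crossings.
Upper: 5–6 at easting≈165371.8 (left), 6–7 at easting≈169483.7 (left) → 0 crossings.
Outer: 2–3 at easting≈161678.3 (left), 5–1 at easting≈168672.3 (left) → 0 crossings.
Only Inner has an odd count, so the point is inside Inner.

Inner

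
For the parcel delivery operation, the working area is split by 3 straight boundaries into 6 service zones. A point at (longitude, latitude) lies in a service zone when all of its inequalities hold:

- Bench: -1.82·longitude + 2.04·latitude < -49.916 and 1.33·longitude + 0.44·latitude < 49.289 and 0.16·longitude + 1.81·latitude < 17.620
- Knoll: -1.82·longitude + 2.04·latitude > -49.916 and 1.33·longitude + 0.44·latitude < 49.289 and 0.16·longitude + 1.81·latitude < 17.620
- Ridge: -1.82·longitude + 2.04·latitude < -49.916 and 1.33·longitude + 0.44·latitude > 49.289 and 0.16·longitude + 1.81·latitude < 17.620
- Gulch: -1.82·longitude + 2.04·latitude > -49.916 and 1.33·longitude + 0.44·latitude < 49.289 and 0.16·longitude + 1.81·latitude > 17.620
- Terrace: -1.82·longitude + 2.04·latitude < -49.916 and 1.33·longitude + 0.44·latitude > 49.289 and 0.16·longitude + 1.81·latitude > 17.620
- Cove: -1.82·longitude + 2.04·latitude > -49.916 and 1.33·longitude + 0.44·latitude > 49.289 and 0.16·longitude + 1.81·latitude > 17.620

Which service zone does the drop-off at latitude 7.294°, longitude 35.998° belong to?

Terrace

-1.82·35.998 + 2.04·7.294 = -50.637, which is < -49.916
1.33·35.998 + 0.44·7.294 = 51.087, which is > 49.289
0.16·35.998 + 1.81·7.294 = 18.962, which is > 17.620
This sign pattern matches Terrace.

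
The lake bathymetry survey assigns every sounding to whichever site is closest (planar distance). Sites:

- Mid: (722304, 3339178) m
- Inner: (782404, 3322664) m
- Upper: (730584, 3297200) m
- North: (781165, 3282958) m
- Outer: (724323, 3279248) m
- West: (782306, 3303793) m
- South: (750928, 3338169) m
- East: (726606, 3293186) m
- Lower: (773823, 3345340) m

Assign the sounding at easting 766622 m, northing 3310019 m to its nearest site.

Squared distances to each site:
Mid: 2814332405.000; Inner: 408967549.000; Upper: 1463064205.000; North: 943796570.000; Outer: 2736059842.000; West: 284750932.000; South: 1038724136.000; East: 1884630145.000; Lower: 1299427442.000.
Minimum at West.

West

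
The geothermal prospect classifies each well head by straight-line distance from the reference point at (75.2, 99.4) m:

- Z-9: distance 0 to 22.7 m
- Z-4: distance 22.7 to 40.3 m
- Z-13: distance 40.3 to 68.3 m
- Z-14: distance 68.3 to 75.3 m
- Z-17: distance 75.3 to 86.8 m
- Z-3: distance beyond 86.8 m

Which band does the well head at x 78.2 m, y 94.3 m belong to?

Z-9

Distance = √((78.2−75.2)² + (94.3−99.4)²) = √(9.000 + 26.010) = 5.917 m.
0 ≤ 5.917 < 22.7 → Z-9.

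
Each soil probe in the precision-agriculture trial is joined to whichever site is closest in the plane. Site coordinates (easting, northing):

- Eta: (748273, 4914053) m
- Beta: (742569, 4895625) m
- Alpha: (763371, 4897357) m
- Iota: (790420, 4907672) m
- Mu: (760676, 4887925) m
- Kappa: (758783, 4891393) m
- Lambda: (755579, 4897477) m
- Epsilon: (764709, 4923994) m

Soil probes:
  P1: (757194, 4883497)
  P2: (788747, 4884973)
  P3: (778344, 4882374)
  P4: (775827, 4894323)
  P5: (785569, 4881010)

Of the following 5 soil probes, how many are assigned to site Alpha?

1

P1 → Mu
P2 → Iota
P3 → Mu
P4 → Alpha
P5 → Mu
1 of the 5 goes to Alpha.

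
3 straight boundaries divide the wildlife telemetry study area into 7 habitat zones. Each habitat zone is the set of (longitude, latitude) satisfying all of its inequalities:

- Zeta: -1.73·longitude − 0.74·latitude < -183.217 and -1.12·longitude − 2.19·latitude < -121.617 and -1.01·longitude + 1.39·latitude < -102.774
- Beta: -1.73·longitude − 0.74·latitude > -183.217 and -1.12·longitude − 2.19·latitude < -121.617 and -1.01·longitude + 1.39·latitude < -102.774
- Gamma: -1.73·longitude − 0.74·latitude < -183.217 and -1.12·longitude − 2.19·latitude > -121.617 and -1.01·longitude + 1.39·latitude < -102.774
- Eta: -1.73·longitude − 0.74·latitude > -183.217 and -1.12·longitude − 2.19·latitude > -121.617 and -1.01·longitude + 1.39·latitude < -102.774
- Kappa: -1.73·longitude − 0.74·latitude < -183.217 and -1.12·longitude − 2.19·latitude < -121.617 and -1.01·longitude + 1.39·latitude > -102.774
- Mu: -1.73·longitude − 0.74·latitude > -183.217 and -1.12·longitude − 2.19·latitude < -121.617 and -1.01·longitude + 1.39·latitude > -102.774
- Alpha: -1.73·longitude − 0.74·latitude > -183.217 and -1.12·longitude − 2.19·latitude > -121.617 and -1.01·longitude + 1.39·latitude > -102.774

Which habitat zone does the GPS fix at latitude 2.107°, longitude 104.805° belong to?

-1.73·104.805 − 0.74·2.107 = -182.872, which is > -183.217
-1.12·104.805 − 2.19·2.107 = -121.996, which is < -121.617
-1.01·104.805 + 1.39·2.107 = -102.924, which is < -102.774
This sign pattern matches Beta.

Beta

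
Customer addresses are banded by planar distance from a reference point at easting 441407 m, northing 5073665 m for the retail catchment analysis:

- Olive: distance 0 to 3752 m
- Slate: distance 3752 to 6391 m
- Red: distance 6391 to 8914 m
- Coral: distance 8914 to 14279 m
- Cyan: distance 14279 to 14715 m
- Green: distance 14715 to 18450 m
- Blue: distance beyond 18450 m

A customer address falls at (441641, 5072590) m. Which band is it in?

Olive

Distance = √((441641−441407)² + (5072590−5073665)²) = √(54756.000 + 1155625.000) = 1100.173 m.
0 ≤ 1100.173 < 3752 → Olive.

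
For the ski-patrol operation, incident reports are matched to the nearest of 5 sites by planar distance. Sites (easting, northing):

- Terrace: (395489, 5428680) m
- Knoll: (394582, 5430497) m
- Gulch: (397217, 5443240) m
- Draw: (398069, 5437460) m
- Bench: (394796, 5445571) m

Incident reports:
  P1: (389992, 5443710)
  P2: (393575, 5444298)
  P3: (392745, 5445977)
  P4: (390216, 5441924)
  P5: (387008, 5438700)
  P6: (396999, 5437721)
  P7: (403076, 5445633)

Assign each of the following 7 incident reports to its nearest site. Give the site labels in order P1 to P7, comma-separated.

Bench, Bench, Bench, Bench, Bench, Draw, Gulch

P1 → Bench (d²=26541737.00)
P2 → Bench (d²=3111370.00)
P3 → Bench (d²=4371437.00)
P4 → Bench (d²=34277009.00)
P5 → Bench (d²=107863585.00)
P6 → Draw (d²=1213021.00)
P7 → Gulch (d²=40054330.00)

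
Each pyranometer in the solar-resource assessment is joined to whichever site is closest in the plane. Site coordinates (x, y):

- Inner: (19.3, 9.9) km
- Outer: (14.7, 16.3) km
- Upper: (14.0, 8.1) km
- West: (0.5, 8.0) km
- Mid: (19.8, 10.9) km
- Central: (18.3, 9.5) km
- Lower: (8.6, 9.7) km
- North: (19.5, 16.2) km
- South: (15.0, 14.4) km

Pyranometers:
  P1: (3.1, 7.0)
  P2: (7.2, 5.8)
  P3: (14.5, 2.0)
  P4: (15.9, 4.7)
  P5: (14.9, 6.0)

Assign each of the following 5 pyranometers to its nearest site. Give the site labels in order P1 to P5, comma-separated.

P1 → West (d²=7.76)
P2 → Lower (d²=17.17)
P3 → Upper (d²=37.46)
P4 → Upper (d²=15.17)
P5 → Upper (d²=5.22)

West, Lower, Upper, Upper, Upper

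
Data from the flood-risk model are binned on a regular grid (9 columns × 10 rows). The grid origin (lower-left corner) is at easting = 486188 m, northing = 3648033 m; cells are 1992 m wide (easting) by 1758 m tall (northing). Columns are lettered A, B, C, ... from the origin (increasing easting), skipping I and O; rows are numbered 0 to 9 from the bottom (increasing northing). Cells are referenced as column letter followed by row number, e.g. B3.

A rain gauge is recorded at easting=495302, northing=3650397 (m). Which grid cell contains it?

Column index: ⌊(495302 − 486188) / 1992⌋ = ⌊4.575⌋ = 4 → column E
Row offset from origin: ⌊(3650397 − 3648033) / 1758⌋ = ⌊1.345⌋ = 1 → row 1

E1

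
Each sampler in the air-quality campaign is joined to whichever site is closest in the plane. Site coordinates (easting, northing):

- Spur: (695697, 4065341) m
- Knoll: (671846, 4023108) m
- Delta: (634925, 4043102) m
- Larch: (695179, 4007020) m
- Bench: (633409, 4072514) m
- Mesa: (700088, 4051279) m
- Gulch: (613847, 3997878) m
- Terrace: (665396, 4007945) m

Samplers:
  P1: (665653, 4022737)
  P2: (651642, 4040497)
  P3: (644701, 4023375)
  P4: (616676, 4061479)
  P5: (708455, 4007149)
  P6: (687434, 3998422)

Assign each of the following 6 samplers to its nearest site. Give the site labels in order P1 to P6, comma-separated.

P1 → Knoll (d²=38490890.00)
P2 → Delta (d²=286244114.00)
P3 → Delta (d²=484724705.00)
P4 → Bench (d²=401764514.00)
P5 → Larch (d²=176268817.00)
P6 → Larch (d²=133910629.00)

Knoll, Delta, Delta, Bench, Larch, Larch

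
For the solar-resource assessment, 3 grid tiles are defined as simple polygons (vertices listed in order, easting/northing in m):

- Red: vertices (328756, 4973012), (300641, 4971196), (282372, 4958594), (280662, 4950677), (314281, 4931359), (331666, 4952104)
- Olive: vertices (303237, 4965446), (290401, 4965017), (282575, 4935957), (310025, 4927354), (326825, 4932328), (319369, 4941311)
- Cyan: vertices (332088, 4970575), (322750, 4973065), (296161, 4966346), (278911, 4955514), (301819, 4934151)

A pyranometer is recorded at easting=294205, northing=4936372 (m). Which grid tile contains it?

Cast a ray rightward from (294205, 4936372). For each polygon, the edges (by vertex number in listed order) whose endpoints lie on opposite sides of northing = 4936372, where each meets that height, and whether that is right or left of the point:
Red: 4–5 at easting≈305556.9 (right), 5–6 at easting≈318482.1 (right) → 2 crossings.
Olive: 2–3 at easting≈282686.8 (left), 5–6 at easting≈323468.4 (right) → 1 crossing.
Cyan: 4–5 at easting≈299437.4 (right), 5–1 at easting≈303664.7 (right) → 2 crossings.
Only Olive has an odd count, so the point is inside Olive.

Olive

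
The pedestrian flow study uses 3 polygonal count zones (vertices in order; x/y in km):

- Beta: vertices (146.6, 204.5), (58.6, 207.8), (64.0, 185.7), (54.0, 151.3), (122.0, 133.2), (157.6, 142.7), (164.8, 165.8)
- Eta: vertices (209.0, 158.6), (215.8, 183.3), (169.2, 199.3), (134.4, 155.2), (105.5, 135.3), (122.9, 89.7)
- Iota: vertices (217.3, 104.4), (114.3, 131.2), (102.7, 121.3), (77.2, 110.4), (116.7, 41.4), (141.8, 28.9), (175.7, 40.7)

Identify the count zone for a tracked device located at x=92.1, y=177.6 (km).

Beta

Cast a ray rightward from (92.1, 177.6). For each polygon, the edges (by vertex number in listed order) whose endpoints lie on opposite sides of y = 177.6, where each meets that height, and whether that is right or left of the point:
Beta: 3–4 at x≈61.65 (left), 7–1 at x≈159.25 (right) → 1 crossing.
Eta: 1–2 at x≈214.23 (right), 3–4 at x≈152.08 (right) → 2 crossings.
Iota: no edge straddles that height → 0 crossings.
Only Beta has an odd count, so the point is inside Beta.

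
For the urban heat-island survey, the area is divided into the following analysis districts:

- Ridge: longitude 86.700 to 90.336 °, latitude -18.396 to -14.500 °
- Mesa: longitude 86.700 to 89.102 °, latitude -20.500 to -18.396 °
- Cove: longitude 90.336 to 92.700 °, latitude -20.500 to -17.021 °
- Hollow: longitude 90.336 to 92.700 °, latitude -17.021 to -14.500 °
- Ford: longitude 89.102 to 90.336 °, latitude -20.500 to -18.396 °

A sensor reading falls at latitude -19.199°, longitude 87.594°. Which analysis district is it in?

The point has longitude = 87.594 and latitude = -19.199.
Only Mesa satisfies 86.700 ≤ longitude ≤ 89.102 and -20.500 ≤ latitude ≤ -18.396.

Mesa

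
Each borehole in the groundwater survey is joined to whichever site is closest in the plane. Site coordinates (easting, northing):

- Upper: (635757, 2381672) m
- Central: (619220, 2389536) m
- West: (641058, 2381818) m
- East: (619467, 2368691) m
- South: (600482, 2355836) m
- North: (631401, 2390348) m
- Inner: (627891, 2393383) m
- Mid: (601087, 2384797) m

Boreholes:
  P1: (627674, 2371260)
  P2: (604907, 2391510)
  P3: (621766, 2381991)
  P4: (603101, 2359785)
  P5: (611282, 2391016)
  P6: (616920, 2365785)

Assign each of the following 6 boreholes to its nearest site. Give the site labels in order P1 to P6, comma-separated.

P1 → East (d²=73954610.00)
P2 → Mid (d²=59656769.00)
P3 → Central (d²=63409141.00)
P4 → South (d²=22453762.00)
P5 → Central (d²=65202244.00)
P6 → East (d²=14932045.00)

East, Mid, Central, South, Central, East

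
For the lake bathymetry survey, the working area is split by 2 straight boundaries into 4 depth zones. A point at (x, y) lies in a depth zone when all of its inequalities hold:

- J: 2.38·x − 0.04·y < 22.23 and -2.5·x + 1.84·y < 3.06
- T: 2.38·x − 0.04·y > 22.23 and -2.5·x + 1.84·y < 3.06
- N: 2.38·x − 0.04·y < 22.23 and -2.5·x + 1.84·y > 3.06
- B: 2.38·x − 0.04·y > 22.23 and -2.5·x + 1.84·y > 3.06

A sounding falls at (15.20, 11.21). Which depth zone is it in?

2.38·15.20 − 0.04·11.21 = 35.728, which is > 22.23
-2.5·15.20 + 1.84·11.21 = -17.374, which is < 3.06
This sign pattern matches T.

T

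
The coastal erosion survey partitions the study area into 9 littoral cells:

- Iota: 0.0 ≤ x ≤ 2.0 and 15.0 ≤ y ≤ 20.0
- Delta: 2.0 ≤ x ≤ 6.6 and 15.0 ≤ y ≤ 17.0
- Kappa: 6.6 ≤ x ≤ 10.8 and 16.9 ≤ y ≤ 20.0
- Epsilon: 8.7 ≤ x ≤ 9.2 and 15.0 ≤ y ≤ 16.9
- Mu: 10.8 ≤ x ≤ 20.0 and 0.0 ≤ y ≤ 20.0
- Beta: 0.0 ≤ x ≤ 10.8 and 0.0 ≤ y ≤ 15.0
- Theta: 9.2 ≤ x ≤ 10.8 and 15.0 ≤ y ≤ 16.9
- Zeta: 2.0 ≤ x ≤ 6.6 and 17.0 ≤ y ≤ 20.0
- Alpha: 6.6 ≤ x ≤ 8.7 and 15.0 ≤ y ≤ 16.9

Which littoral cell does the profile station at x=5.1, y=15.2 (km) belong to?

The point has x = 5.1 and y = 15.2.
Only Delta satisfies 2.0 ≤ x ≤ 6.6 and 15.0 ≤ y ≤ 17.0.

Delta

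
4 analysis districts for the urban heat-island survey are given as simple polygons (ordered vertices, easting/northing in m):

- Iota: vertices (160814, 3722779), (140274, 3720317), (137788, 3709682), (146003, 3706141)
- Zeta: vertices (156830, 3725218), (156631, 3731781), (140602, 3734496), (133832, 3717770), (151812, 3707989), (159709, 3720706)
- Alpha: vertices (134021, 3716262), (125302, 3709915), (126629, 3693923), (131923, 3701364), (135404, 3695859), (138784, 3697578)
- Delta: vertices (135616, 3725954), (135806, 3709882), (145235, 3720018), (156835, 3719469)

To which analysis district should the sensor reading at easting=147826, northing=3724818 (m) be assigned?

Cast a ray rightward from (147826, 3724818). For each polygon, the edges (by vertex number in listed order) whose endpoints lie on opposite sides of northing = 3724818, where each meets that height, and whether that is right or left of the point:
Iota: no edge straddles that height → 0 crossings.
Zeta: 3–4 at easting≈136684.7 (left), 6–1 at easting≈157085.2 (right) → 1 crossing.
Alpha: no edge straddles that height → 0 crossings.
Delta: 1–2 at easting≈135629.4 (left), 4–1 at easting≈139333.0 (left) → 0 crossings.
Only Zeta has an odd count, so the point is inside Zeta.

Zeta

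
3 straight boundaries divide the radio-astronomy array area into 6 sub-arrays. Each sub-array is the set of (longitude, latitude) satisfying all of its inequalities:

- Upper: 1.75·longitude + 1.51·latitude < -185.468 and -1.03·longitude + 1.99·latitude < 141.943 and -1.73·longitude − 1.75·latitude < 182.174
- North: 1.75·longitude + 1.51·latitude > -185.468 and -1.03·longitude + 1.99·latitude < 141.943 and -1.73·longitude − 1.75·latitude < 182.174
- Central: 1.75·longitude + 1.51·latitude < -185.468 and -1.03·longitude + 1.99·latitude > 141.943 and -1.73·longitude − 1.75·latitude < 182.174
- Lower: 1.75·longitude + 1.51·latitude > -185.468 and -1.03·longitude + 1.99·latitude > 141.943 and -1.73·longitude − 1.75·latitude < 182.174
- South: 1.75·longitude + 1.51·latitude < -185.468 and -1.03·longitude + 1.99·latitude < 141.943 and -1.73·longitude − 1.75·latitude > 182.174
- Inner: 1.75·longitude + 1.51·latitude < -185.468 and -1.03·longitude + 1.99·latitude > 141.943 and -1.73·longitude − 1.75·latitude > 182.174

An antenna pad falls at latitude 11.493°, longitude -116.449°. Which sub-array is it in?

1.75·-116.449 + 1.51·11.493 = -186.431, which is < -185.468
-1.03·-116.449 + 1.99·11.493 = 142.814, which is > 141.943
-1.73·-116.449 − 1.75·11.493 = 181.344, which is < 182.174
This sign pattern matches Central.

Central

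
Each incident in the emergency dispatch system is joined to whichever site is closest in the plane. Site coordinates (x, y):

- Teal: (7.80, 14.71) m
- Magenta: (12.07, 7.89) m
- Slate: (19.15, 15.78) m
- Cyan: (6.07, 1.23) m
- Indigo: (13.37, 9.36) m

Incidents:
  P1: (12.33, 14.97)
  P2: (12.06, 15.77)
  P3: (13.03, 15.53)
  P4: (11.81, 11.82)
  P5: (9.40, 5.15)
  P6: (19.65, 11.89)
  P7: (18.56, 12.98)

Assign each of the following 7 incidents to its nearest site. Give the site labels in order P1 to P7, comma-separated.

P1 → Teal (d²=20.59)
P2 → Teal (d²=19.27)
P3 → Teal (d²=28.03)
P4 → Indigo (d²=8.49)
P5 → Magenta (d²=14.64)
P6 → Slate (d²=15.38)
P7 → Slate (d²=8.19)

Teal, Teal, Teal, Indigo, Magenta, Slate, Slate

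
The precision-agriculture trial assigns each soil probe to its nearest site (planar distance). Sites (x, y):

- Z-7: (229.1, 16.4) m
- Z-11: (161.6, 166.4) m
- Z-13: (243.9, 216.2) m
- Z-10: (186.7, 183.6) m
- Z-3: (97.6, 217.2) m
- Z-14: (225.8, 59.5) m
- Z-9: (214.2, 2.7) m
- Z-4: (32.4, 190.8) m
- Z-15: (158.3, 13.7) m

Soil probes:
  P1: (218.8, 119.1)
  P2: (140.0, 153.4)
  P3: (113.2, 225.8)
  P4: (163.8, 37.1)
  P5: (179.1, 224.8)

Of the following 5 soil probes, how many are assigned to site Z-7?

0

P1 → Z-14
P2 → Z-11
P3 → Z-3
P4 → Z-15
P5 → Z-10
0 of the 5 go to Z-7.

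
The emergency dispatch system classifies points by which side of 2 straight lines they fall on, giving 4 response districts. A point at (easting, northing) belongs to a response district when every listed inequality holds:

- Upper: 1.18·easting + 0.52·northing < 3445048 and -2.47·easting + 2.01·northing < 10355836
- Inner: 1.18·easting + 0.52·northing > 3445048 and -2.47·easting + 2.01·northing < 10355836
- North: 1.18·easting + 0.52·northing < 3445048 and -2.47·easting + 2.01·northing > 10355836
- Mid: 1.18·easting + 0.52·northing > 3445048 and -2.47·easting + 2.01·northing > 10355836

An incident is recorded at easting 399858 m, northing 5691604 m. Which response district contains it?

North

1.18·399858 + 0.52·5691604 = 3431466.520, which is < 3445048
-2.47·399858 + 2.01·5691604 = 10452474.780, which is > 10355836
This sign pattern matches North.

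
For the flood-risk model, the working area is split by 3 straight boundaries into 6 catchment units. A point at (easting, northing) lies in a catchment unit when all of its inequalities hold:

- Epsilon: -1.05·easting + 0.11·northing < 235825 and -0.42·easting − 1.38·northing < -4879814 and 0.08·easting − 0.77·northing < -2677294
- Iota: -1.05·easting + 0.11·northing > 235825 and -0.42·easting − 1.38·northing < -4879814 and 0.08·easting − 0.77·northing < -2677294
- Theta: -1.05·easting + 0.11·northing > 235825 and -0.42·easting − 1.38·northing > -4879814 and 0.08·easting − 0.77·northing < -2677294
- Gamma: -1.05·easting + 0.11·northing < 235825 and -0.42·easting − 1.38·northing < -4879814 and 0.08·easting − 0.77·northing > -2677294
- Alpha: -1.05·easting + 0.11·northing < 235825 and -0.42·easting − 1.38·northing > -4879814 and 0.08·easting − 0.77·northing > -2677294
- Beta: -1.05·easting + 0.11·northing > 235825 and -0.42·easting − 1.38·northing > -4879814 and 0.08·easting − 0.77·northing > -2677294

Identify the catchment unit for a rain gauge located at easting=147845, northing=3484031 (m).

-1.05·147845 + 0.11·3484031 = 228006.160, which is < 235825
-0.42·147845 − 1.38·3484031 = -4870057.680, which is > -4879814
0.08·147845 − 0.77·3484031 = -2670876.270, which is > -2677294
This sign pattern matches Alpha.

Alpha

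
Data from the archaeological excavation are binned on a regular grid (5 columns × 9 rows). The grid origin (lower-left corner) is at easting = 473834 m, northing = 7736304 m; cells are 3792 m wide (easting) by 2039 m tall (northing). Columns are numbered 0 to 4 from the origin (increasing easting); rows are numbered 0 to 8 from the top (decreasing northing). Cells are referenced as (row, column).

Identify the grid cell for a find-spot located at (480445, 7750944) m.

(1, 1)

Column index: ⌊(480445 − 473834) / 3792⌋ = ⌊1.743⌋ = 1
Row offset from origin: ⌊(7750944 − 7736304) / 2039⌋ = ⌊7.180⌋ = 7 → row 1 (counted from top)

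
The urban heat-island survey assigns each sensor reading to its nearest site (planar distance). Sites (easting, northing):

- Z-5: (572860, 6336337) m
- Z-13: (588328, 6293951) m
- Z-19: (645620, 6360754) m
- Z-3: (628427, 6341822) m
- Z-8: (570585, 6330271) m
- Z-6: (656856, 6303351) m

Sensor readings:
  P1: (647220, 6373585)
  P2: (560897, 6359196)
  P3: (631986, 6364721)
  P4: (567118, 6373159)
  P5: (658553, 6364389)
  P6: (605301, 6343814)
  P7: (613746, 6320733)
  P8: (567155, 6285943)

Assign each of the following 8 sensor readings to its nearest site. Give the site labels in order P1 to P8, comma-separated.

Z-19, Z-5, Z-19, Z-5, Z-19, Z-3, Z-3, Z-13

P1 → Z-19 (d²=167194561.00)
P2 → Z-5 (d²=665647250.00)
P3 → Z-19 (d²=201623045.00)
P4 → Z-5 (d²=1388830248.00)
P5 → Z-19 (d²=180475714.00)
P6 → Z-3 (d²=538779940.00)
P7 → Z-3 (d²=660277682.00)
P8 → Z-13 (d²=512423993.00)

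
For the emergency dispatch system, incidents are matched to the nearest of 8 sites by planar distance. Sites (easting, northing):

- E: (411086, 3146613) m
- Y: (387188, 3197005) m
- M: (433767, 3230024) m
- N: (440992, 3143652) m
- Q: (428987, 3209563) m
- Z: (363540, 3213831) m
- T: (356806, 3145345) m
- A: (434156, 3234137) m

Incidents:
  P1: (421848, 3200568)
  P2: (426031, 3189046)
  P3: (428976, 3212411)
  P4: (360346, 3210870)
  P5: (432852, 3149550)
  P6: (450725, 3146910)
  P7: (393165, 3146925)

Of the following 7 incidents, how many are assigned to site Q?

P1 → Q
P2 → Q
P3 → Q
P4 → Z
P5 → N
P6 → N
P7 → E
3 of the 7 go to Q.

3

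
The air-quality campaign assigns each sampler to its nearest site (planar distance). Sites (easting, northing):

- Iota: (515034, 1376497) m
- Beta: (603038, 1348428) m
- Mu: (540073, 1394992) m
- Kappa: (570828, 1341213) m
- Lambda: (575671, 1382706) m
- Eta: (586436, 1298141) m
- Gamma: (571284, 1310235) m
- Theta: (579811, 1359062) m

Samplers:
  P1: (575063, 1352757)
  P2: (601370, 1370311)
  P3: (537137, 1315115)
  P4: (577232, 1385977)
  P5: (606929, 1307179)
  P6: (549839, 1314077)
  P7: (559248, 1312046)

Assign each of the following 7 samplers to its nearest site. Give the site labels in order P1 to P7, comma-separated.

P1 → Theta (d²=62296529.00)
P2 → Beta (d²=481647913.00)
P3 → Gamma (d²=1189832009.00)
P4 → Lambda (d²=13136162.00)
P5 → Eta (d²=501648493.00)
P6 → Gamma (d²=474648989.00)
P7 → Gamma (d²=148145017.00)

Theta, Beta, Gamma, Lambda, Eta, Gamma, Gamma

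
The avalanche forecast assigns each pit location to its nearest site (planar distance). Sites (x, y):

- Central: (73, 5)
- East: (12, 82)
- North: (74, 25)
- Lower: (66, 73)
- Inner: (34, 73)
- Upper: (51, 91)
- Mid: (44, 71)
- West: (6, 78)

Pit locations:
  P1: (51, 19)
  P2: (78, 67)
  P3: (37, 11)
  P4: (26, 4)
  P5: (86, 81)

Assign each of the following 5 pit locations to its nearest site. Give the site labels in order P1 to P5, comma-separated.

P1 → North (d²=565.00)
P2 → Lower (d²=180.00)
P3 → Central (d²=1332.00)
P4 → Central (d²=2210.00)
P5 → Lower (d²=464.00)

North, Lower, Central, Central, Lower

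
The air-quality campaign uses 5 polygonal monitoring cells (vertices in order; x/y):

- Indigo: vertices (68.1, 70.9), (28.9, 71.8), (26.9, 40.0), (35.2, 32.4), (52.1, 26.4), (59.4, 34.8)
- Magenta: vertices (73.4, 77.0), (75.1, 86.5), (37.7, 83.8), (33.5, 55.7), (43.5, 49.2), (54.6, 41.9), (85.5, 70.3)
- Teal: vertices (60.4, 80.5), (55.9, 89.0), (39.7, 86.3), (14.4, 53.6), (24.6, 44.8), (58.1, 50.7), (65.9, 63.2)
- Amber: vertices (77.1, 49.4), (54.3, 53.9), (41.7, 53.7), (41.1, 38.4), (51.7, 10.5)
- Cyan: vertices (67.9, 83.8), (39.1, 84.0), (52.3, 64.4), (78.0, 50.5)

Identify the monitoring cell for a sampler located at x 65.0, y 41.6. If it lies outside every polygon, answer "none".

Amber

Cast a ray rightward from (65.0, 41.6). For each polygon, the edges (by vertex number in listed order) whose endpoints lie on opposite sides of y = 41.6, where each meets that height, and whether that is right or left of the point:
Indigo: 2–3 at x≈27.00 (left), 6–1 at x≈61.04 (left) → 0 crossings.
Magenta: no edge straddles that height → 0 crossings.
Teal: no edge straddles that height → 0 crossings.
Amber: 3–4 at x≈41.23 (left), 5–1 at x≈72.01 (right) → 1 crossing.
Cyan: no edge straddles that height → 0 crossings.
Only Amber has an odd count, so the point is inside Amber.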